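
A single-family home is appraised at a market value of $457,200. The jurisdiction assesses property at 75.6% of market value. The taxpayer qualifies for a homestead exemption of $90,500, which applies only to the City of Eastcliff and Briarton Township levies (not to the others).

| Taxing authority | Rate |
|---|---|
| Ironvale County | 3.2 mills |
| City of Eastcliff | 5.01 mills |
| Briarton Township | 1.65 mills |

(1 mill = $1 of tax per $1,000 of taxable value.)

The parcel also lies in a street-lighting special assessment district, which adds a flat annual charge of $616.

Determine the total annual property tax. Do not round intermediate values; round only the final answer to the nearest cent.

$3,421.31

Assessed value = $457,200 × 0.756 = $345,643.2
Ironvale County: $345,643.2 × 0.0032 = $1,106.05824
City of Eastcliff: ($345,643.2 − $90,500) × 0.00501 = $255,143.2 × 0.00501 = $1,278.267432
Briarton Township: ($345,643.2 − $90,500) × 0.00165 = $255,143.2 × 0.00165 = $420.98628
Levies subtotal = $2,805.311952
Total = $2,805.311952 + $616 = $3,421.311952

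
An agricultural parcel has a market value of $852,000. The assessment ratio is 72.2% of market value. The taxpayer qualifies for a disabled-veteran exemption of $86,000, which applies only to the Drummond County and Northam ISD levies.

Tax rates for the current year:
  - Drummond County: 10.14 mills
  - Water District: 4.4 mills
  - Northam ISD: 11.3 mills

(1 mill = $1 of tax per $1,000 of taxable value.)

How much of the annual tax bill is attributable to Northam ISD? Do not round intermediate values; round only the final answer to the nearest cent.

Assessed value = $852,000 × 0.722 = $615,144
Northam ISD taxable value = $615,144 − $86,000 = $529,144
Northam ISD levy = $529,144 × 0.0113 = $5,979.3272

$5,979.33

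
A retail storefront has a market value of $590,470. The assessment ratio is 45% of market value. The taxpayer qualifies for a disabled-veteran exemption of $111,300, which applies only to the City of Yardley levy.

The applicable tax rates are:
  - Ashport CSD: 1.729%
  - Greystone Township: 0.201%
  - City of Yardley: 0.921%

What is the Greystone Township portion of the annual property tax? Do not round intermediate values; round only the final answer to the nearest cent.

$534.08

Assessed value = $590,470 × 0.45 = $265,711.5
Greystone Township taxable value = $265,711.5 (exemption does not apply)
Greystone Township levy = $265,711.5 × 0.00201 = $534.080115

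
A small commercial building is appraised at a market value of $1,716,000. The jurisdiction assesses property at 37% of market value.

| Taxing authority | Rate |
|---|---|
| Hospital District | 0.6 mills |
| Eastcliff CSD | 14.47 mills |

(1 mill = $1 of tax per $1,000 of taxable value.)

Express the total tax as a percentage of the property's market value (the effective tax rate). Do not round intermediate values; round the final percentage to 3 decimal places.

Assessed value = $1,716,000 × 0.37 = $634,920
Hospital District: $634,920 × 0.0006 = $380.952
Eastcliff CSD: $634,920 × 0.01447 = $9,187.2924
Total tax = $9,568.2444
Effective rate = $9,568.2444 ÷ $1,716,000 = 0.558% of market value

0.558%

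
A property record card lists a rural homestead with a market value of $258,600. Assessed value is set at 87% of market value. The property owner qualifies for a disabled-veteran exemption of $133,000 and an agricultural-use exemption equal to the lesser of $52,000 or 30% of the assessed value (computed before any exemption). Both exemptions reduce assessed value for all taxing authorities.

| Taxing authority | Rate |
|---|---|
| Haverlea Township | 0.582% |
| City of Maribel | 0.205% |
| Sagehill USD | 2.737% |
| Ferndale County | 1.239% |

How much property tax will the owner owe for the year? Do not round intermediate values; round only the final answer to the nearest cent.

Assessed value = $258,600 × 0.87 = $224,982
Agricultural-use exemption = min($52,000, 30% × $224,982) = min($52,000, $67,494.6) = $52,000 (dollar cap binds)
Taxable value = $224,982 − $133,000 − $52,000 = $39,982
Haverlea Township: $39,982 × 0.00582 = $232.69524
City of Maribel: $39,982 × 0.00205 = $81.9631
Sagehill USD: $39,982 × 0.02737 = $1,094.30734
Ferndale County: $39,982 × 0.01239 = $495.37698
Total = $1,904.34266

$1,904.34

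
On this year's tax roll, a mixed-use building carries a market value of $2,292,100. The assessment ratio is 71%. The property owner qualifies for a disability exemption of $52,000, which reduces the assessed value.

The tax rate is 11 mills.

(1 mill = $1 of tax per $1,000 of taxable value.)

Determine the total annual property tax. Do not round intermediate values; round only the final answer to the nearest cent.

Assessed value = $2,292,100 × 0.71 = $1,627,391
Taxable value = $1,627,391 − $52,000 = $1,575,391
Tax = $1,575,391 × 0.011 = $17,329.301

$17,329.30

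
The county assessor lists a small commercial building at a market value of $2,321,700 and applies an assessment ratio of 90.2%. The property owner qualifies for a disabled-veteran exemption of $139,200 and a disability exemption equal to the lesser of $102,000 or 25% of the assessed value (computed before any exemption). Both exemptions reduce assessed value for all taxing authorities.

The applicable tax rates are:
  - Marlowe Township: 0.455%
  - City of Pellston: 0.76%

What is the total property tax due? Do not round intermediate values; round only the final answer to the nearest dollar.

$22,514

Assessed value = $2,321,700 × 0.902 = $2,094,173.4
Disability exemption = min($102,000, 25% × $2,094,173.4) = min($102,000, $523,543.35) = $102,000 (dollar cap binds)
Taxable value = $2,094,173.4 − $139,200 − $102,000 = $1,852,973.4
Marlowe Township: $1,852,973.4 × 0.00455 = $8,431.02897
City of Pellston: $1,852,973.4 × 0.0076 = $14,082.59784
Total = $22,513.62681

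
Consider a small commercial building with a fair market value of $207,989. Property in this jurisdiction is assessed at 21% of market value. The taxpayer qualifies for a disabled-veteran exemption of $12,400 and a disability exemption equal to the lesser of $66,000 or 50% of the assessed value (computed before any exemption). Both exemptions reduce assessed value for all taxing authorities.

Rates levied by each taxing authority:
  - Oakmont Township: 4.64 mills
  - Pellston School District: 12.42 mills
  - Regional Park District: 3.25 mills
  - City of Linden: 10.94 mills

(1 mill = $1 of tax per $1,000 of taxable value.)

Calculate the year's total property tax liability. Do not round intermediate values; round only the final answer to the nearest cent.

$294.96

Assessed value = $207,989 × 0.21 = $43,677.69
Disability exemption = min($66,000, 50% × $43,677.69) = min($66,000, $21,838.845) = $21,838.845 (percentage binds)
Taxable value = $43,677.69 − $12,400 − $21,838.845 = $9,438.845
Oakmont Township: $9,438.845 × 0.00464 = $43.7962408
Pellston School District: $9,438.845 × 0.01242 = $117.2304549
Regional Park District: $9,438.845 × 0.00325 = $30.67624625
City of Linden: $9,438.845 × 0.01094 = $103.2609643
Total = $294.96390625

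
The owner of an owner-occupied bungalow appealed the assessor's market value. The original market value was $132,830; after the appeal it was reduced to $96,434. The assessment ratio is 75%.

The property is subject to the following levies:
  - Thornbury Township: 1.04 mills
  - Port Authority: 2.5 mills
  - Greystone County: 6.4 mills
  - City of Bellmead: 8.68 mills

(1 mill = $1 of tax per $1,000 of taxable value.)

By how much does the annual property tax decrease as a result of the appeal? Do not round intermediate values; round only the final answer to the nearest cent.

Old assessed value = $132,830 × 0.75 = $99,622.5
New assessed value = $96,434 × 0.75 = $72,325.5
Combined rate = 0.00104 + 0.0025 + 0.0064 + 0.00868 = 0.01862
Old tax = $99,622.5 × 0.01862 = $1,854.97095
New tax = $72,325.5 × 0.01862 = $1,346.70081
Reduction = $1,854.97095 − $1,346.70081 = $508.27014

$508.27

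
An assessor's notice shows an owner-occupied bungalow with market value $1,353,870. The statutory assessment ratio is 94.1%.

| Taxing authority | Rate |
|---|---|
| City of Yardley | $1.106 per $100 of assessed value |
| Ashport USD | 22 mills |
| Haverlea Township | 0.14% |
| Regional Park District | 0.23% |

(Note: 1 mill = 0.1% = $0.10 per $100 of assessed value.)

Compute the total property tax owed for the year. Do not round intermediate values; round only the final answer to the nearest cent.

$46,831.93

Assessed value = $1,353,870 × 0.941 = $1,273,991.67
City of Yardley: $1,273,991.67 × 0.01106 = $14,090.3478702
Ashport USD: $1,273,991.67 × 0.022 = $28,027.81674
Haverlea Township: $1,273,991.67 × 0.0014 = $1,783.588338
Regional Park District: $1,273,991.67 × 0.0023 = $2,930.180841
Total = $46,831.9337892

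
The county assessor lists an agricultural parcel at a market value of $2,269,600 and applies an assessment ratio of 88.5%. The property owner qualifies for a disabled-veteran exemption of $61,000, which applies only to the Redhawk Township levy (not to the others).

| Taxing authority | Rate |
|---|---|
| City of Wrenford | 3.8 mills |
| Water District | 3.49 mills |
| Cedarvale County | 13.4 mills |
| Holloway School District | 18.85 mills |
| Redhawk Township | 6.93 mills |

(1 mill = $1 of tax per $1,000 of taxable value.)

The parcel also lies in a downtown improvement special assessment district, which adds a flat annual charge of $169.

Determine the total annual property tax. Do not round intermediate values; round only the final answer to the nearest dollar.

Assessed value = $2,269,600 × 0.885 = $2,008,596
City of Wrenford: $2,008,596 × 0.0038 = $7,632.6648
Water District: $2,008,596 × 0.00349 = $7,010.00004
Cedarvale County: $2,008,596 × 0.0134 = $26,915.1864
Holloway School District: $2,008,596 × 0.01885 = $37,862.0346
Redhawk Township: ($2,008,596 − $61,000) × 0.00693 = $1,947,596 × 0.00693 = $13,496.84028
Levies subtotal = $92,916.72612
Total = $92,916.72612 + $169 = $93,085.72612

$93,086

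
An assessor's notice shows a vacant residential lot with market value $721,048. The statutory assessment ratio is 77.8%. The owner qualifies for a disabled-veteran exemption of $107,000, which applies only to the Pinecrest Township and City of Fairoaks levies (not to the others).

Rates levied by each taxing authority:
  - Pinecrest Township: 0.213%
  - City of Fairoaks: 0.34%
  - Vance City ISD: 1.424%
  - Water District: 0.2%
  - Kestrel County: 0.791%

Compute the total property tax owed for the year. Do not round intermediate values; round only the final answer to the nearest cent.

$16,058.04

Assessed value = $721,048 × 0.778 = $560,975.344
Pinecrest Township: ($560,975.344 − $107,000) × 0.00213 = $453,975.344 × 0.00213 = $966.96748272
City of Fairoaks: ($560,975.344 − $107,000) × 0.0034 = $453,975.344 × 0.0034 = $1,543.5161696
Vance City ISD: $560,975.344 × 0.01424 = $7,988.28889856
Water District: $560,975.344 × 0.002 = $1,121.950688
Kestrel County: $560,975.344 × 0.00791 = $4,437.31497104
Total = $16,058.03820992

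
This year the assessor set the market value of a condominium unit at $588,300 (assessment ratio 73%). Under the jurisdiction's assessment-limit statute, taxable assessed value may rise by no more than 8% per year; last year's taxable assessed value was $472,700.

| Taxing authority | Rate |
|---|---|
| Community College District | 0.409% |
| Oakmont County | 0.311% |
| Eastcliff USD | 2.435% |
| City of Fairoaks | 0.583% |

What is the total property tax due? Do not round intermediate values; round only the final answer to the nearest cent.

$16,053.18

Uncapped assessed value = $588,300 × 0.73 = $429,459
Cap limit = $472,700 × 1.08 = $510,516
Taxable assessed value = min($429,459, $510,516) = $429,459 (cap does not bind)
Community College District: $429,459 × 0.00409 = $1,756.48731
Oakmont County: $429,459 × 0.00311 = $1,335.61749
Eastcliff USD: $429,459 × 0.02435 = $10,457.32665
City of Fairoaks: $429,459 × 0.00583 = $2,503.74597
Total = $16,053.17742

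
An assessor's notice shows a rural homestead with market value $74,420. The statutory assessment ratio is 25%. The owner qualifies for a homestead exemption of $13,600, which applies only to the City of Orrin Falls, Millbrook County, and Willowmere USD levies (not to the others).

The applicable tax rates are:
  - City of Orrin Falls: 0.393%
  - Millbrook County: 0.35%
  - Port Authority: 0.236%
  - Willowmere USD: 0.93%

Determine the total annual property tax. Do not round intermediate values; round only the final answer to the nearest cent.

$127.64

Assessed value = $74,420 × 0.25 = $18,605
City of Orrin Falls: ($18,605 − $13,600) × 0.00393 = $5,005 × 0.00393 = $19.66965
Millbrook County: ($18,605 − $13,600) × 0.0035 = $5,005 × 0.0035 = $17.5175
Port Authority: $18,605 × 0.00236 = $43.9078
Willowmere USD: ($18,605 − $13,600) × 0.0093 = $5,005 × 0.0093 = $46.5465
Total = $127.64145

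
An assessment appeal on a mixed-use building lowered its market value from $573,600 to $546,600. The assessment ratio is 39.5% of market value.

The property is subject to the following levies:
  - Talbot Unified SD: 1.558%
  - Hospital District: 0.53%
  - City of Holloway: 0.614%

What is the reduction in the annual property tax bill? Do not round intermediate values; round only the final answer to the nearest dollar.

Old assessed value = $573,600 × 0.395 = $226,572
New assessed value = $546,600 × 0.395 = $215,907
Combined rate = 0.01558 + 0.0053 + 0.00614 = 0.02702
Old tax = $226,572 × 0.02702 = $6,121.97544
New tax = $215,907 × 0.02702 = $5,833.80714
Reduction = $6,121.97544 − $5,833.80714 = $288.1683

$288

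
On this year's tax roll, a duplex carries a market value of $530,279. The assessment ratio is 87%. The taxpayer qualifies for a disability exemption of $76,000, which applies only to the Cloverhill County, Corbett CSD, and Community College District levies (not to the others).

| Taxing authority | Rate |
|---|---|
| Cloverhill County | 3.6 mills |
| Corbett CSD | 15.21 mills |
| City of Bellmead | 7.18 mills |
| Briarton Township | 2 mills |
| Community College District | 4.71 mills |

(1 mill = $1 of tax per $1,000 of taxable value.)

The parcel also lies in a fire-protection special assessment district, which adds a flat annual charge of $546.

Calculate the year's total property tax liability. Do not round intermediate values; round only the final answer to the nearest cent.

Assessed value = $530,279 × 0.87 = $461,342.73
Cloverhill County: ($461,342.73 − $76,000) × 0.0036 = $385,342.73 × 0.0036 = $1,387.233828
Corbett CSD: ($461,342.73 − $76,000) × 0.01521 = $385,342.73 × 0.01521 = $5,861.0629233
City of Bellmead: $461,342.73 × 0.00718 = $3,312.4408014
Briarton Township: $461,342.73 × 0.002 = $922.68546
Community College District: ($461,342.73 − $76,000) × 0.00471 = $385,342.73 × 0.00471 = $1,814.9642583
Levies subtotal = $13,298.387271
Total = $13,298.387271 + $546 = $13,844.387271

$13,844.39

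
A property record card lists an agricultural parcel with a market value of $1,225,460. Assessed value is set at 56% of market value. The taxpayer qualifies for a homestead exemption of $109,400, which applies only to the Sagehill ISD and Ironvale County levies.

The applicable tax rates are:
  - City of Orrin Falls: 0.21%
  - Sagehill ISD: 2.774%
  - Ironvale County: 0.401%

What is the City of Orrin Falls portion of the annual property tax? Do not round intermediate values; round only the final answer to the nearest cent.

$1,441.14

Assessed value = $1,225,460 × 0.56 = $686,257.6
City of Orrin Falls taxable value = $686,257.6 (exemption does not apply)
City of Orrin Falls levy = $686,257.6 × 0.0021 = $1,441.14096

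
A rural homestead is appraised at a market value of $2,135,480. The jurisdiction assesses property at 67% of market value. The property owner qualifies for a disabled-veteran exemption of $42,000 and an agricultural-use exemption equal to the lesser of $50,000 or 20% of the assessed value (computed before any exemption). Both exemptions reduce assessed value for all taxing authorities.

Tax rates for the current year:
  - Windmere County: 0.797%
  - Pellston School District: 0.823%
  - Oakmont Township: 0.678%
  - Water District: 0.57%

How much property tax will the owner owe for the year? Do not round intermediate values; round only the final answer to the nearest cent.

$38,395.97

Assessed value = $2,135,480 × 0.67 = $1,430,771.6
Agricultural-use exemption = min($50,000, 20% × $1,430,771.6) = min($50,000, $286,154.32) = $50,000 (dollar cap binds)
Taxable value = $1,430,771.6 − $42,000 − $50,000 = $1,338,771.6
Windmere County: $1,338,771.6 × 0.00797 = $10,670.009652
Pellston School District: $1,338,771.6 × 0.00823 = $11,018.090268
Oakmont Township: $1,338,771.6 × 0.00678 = $9,076.871448
Water District: $1,338,771.6 × 0.0057 = $7,630.99812
Total = $38,395.969488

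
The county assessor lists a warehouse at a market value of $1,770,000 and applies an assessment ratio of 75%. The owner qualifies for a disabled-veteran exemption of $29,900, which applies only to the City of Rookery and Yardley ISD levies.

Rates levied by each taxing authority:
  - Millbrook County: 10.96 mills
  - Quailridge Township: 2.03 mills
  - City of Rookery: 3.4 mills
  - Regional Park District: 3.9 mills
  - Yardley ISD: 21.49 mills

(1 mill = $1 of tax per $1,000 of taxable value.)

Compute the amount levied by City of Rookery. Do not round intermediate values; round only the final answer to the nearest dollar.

$4,412

Assessed value = $1,770,000 × 0.75 = $1,327,500
City of Rookery taxable value = $1,327,500 − $29,900 = $1,297,600
City of Rookery levy = $1,297,600 × 0.0034 = $4,411.84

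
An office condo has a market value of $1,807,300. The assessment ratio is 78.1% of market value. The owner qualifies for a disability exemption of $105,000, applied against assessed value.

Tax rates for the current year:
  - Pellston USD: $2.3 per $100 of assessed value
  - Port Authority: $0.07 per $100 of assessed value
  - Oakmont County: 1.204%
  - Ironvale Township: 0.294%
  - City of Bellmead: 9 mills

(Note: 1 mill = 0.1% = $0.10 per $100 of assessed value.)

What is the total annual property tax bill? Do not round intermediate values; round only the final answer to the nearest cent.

Assessed value = $1,807,300 × 0.781 = $1,411,501.3
Taxable value = $1,411,501.3 − $105,000 = $1,306,501.3
Pellston USD: $1,306,501.3 × 0.023 = $30,049.5299
Port Authority: $1,306,501.3 × 0.0007 = $914.55091
Oakmont County: $1,306,501.3 × 0.01204 = $15,730.275652
Ironvale Township: $1,306,501.3 × 0.00294 = $3,841.113822
City of Bellmead: $1,306,501.3 × 0.009 = $11,758.5117
Total = $62,293.981984

$62,293.98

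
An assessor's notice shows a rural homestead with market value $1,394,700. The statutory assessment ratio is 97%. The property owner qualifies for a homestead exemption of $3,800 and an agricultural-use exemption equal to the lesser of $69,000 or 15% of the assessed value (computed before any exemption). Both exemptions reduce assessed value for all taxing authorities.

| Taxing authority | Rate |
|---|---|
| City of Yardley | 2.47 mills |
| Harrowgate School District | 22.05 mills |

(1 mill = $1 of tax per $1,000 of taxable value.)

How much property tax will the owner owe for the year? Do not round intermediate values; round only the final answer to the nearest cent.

$31,387.05

Assessed value = $1,394,700 × 0.97 = $1,352,859
Agricultural-use exemption = min($69,000, 15% × $1,352,859) = min($69,000, $202,928.85) = $69,000 (dollar cap binds)
Taxable value = $1,352,859 − $3,800 − $69,000 = $1,280,059
City of Yardley: $1,280,059 × 0.00247 = $3,161.74573
Harrowgate School District: $1,280,059 × 0.02205 = $28,225.30095
Total = $31,387.04668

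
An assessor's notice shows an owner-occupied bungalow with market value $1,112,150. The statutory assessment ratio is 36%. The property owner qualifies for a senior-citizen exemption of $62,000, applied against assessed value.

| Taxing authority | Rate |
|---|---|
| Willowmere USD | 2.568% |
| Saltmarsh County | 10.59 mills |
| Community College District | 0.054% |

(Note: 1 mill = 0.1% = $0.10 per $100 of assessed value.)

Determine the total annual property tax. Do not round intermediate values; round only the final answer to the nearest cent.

Assessed value = $1,112,150 × 0.36 = $400,374
Taxable value = $400,374 − $62,000 = $338,374
Willowmere USD: $338,374 × 0.02568 = $8,689.44432
Saltmarsh County: $338,374 × 0.01059 = $3,583.38066
Community College District: $338,374 × 0.00054 = $182.72196
Total = $12,455.54694

$12,455.55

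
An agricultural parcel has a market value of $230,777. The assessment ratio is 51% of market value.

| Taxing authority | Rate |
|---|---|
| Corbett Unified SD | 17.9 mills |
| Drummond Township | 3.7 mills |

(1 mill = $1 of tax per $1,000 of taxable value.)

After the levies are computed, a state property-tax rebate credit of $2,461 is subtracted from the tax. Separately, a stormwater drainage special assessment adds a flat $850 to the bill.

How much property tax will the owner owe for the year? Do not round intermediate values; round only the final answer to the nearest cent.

$931.24

Assessed value = $230,777 × 0.51 = $117,696.27
Corbett Unified SD: $117,696.27 × 0.0179 = $2,106.763233
Drummond Township: $117,696.27 × 0.0037 = $435.476199
Levies subtotal = $2,542.239432
After credit = $2,542.239432 − $2,461 = $81.239432
Total = $81.239432 + $850 = $931.239432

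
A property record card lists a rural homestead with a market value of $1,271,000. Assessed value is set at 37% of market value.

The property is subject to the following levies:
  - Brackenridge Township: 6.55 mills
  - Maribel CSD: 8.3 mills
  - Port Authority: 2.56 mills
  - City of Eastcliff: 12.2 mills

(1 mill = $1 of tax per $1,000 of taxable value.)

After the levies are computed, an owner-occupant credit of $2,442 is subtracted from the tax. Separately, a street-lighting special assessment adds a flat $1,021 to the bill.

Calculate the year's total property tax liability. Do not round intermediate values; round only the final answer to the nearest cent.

$12,503.69

Assessed value = $1,271,000 × 0.37 = $470,270
Brackenridge Township: $470,270 × 0.00655 = $3,080.2685
Maribel CSD: $470,270 × 0.0083 = $3,903.241
Port Authority: $470,270 × 0.00256 = $1,203.8912
City of Eastcliff: $470,270 × 0.0122 = $5,737.294
Levies subtotal = $13,924.6947
After credit = $13,924.6947 − $2,442 = $11,482.6947
Total = $11,482.6947 + $1,021 = $12,503.6947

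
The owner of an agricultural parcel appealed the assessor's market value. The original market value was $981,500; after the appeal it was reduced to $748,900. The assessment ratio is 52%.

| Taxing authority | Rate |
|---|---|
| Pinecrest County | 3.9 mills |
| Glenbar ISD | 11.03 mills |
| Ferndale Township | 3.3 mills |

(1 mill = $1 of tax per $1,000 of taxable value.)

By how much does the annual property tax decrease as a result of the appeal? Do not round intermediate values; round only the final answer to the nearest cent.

Old assessed value = $981,500 × 0.52 = $510,380
New assessed value = $748,900 × 0.52 = $389,428
Combined rate = 0.0039 + 0.01103 + 0.0033 = 0.01823
Old tax = $510,380 × 0.01823 = $9,304.2274
New tax = $389,428 × 0.01823 = $7,099.27244
Reduction = $9,304.2274 − $7,099.27244 = $2,204.95496

$2,204.95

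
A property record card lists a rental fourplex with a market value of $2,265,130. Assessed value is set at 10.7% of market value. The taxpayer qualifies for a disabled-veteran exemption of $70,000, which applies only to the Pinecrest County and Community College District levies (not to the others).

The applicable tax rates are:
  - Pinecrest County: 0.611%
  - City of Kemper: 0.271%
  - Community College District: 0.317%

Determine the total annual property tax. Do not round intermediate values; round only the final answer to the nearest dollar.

$2,256

Assessed value = $2,265,130 × 0.107 = $242,368.91
Pinecrest County: ($242,368.91 − $70,000) × 0.00611 = $172,368.91 × 0.00611 = $1,053.1740401
City of Kemper: $242,368.91 × 0.00271 = $656.8197461
Community College District: ($242,368.91 − $70,000) × 0.00317 = $172,368.91 × 0.00317 = $546.4094447
Total = $2,256.4032309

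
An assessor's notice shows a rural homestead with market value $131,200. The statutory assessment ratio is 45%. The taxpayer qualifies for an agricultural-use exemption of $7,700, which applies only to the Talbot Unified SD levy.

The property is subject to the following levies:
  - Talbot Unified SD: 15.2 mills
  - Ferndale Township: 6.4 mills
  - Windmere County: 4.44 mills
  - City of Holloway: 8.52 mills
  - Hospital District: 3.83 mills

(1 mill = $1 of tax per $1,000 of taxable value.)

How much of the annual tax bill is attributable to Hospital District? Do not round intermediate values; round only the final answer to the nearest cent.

Assessed value = $131,200 × 0.45 = $59,040
Hospital District taxable value = $59,040 (exemption does not apply)
Hospital District levy = $59,040 × 0.00383 = $226.1232

$226.12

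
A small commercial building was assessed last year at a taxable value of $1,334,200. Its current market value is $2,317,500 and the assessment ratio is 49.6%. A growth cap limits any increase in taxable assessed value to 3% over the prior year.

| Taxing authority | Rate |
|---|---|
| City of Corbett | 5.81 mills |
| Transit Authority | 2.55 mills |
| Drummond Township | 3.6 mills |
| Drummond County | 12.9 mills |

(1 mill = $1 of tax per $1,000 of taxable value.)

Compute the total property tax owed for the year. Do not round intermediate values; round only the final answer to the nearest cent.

Uncapped assessed value = $2,317,500 × 0.496 = $1,149,480
Cap limit = $1,334,200 × 1.03 = $1,374,226
Taxable assessed value = min($1,149,480, $1,374,226) = $1,149,480 (cap does not bind)
City of Corbett: $1,149,480 × 0.00581 = $6,678.4788
Transit Authority: $1,149,480 × 0.00255 = $2,931.174
Drummond Township: $1,149,480 × 0.0036 = $4,138.128
Drummond County: $1,149,480 × 0.0129 = $14,828.292
Total = $28,576.0728

$28,576.07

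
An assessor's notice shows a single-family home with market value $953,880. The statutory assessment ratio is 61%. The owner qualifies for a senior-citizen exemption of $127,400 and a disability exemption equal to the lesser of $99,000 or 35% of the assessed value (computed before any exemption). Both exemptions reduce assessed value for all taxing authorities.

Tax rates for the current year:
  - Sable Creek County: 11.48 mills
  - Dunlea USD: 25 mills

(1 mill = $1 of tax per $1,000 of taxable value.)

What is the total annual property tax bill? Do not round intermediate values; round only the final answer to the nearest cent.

$12,967.43

Assessed value = $953,880 × 0.61 = $581,866.8
Disability exemption = min($99,000, 35% × $581,866.8) = min($99,000, $203,653.38) = $99,000 (dollar cap binds)
Taxable value = $581,866.8 − $127,400 − $99,000 = $355,466.8
Sable Creek County: $355,466.8 × 0.01148 = $4,080.758864
Dunlea USD: $355,466.8 × 0.025 = $8,886.67
Total = $12,967.428864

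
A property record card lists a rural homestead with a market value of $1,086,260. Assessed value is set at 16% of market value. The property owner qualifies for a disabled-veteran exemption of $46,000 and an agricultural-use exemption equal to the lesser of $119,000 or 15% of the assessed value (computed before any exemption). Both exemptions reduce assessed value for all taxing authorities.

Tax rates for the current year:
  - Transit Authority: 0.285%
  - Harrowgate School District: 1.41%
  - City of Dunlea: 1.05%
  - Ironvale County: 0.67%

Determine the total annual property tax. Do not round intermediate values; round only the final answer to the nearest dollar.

$3,474

Assessed value = $1,086,260 × 0.16 = $173,801.6
Agricultural-use exemption = min($119,000, 15% × $173,801.6) = min($119,000, $26,070.24) = $26,070.24 (percentage binds)
Taxable value = $173,801.6 − $46,000 − $26,070.24 = $101,731.36
Transit Authority: $101,731.36 × 0.00285 = $289.934376
Harrowgate School District: $101,731.36 × 0.0141 = $1,434.412176
City of Dunlea: $101,731.36 × 0.0105 = $1,068.17928
Ironvale County: $101,731.36 × 0.0067 = $681.600112
Total = $3,474.125944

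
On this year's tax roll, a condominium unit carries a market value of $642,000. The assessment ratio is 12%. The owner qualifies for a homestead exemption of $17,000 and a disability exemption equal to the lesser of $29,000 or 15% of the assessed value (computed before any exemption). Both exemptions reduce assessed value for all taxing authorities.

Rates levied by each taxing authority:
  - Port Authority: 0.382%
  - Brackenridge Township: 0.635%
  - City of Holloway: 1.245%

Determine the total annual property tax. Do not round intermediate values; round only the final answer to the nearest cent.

Assessed value = $642,000 × 0.12 = $77,040
Disability exemption = min($29,000, 15% × $77,040) = min($29,000, $11,556) = $11,556 (percentage binds)
Taxable value = $77,040 − $17,000 − $11,556 = $48,484
Port Authority: $48,484 × 0.00382 = $185.20888
Brackenridge Township: $48,484 × 0.00635 = $307.8734
City of Holloway: $48,484 × 0.01245 = $603.6258
Total = $1,096.70808

$1,096.71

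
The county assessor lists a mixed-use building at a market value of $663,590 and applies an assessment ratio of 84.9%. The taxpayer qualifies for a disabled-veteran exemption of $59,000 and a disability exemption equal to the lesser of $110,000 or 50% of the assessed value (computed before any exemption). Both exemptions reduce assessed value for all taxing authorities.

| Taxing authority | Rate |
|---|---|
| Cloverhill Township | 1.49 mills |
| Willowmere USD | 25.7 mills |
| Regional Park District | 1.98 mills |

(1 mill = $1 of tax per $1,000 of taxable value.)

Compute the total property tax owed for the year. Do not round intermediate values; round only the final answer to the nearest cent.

Assessed value = $663,590 × 0.849 = $563,387.91
Disability exemption = min($110,000, 50% × $563,387.91) = min($110,000, $281,693.955) = $110,000 (dollar cap binds)
Taxable value = $563,387.91 − $59,000 − $110,000 = $394,387.91
Cloverhill Township: $394,387.91 × 0.00149 = $587.6379859
Willowmere USD: $394,387.91 × 0.0257 = $10,135.769287
Regional Park District: $394,387.91 × 0.00198 = $780.8880618
Total = $11,504.2953347

$11,504.30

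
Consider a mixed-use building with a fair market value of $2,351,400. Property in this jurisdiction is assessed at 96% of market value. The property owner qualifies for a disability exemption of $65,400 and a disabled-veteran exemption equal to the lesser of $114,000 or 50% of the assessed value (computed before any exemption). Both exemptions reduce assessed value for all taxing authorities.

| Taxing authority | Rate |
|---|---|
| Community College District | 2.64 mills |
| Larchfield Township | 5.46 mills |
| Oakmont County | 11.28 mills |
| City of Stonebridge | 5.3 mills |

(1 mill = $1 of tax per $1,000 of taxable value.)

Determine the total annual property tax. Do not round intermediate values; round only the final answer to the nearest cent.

$51,283.66

Assessed value = $2,351,400 × 0.96 = $2,257,344
Disabled-veteran exemption = min($114,000, 50% × $2,257,344) = min($114,000, $1,128,672) = $114,000 (dollar cap binds)
Taxable value = $2,257,344 − $65,400 − $114,000 = $2,077,944
Community College District: $2,077,944 × 0.00264 = $5,485.77216
Larchfield Township: $2,077,944 × 0.00546 = $11,345.57424
Oakmont County: $2,077,944 × 0.01128 = $23,439.20832
City of Stonebridge: $2,077,944 × 0.0053 = $11,013.1032
Total = $51,283.65792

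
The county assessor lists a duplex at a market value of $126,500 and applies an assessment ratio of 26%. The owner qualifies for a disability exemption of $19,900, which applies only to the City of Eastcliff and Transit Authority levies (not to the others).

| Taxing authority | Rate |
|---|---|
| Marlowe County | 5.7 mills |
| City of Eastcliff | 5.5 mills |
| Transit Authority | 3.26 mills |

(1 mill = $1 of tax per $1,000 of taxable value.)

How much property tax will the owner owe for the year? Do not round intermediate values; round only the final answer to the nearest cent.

Assessed value = $126,500 × 0.26 = $32,890
Marlowe County: $32,890 × 0.0057 = $187.473
City of Eastcliff: ($32,890 − $19,900) × 0.0055 = $12,990 × 0.0055 = $71.445
Transit Authority: ($32,890 − $19,900) × 0.00326 = $12,990 × 0.00326 = $42.3474
Total = $301.2654

$301.27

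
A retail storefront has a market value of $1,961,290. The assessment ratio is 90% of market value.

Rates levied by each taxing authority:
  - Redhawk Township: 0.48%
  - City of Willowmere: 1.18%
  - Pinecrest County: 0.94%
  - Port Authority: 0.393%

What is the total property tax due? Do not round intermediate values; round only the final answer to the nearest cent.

Assessed value = $1,961,290 × 0.9 = $1,765,161
Redhawk Township: $1,765,161 × 0.0048 = $8,472.7728
City of Willowmere: $1,765,161 × 0.0118 = $20,828.8998
Pinecrest County: $1,765,161 × 0.0094 = $16,592.5134
Port Authority: $1,765,161 × 0.00393 = $6,937.08273
Total = $8,472.7728 + $20,828.8998 + $16,592.5134 + $6,937.08273 = $52,831.26873

$52,831.27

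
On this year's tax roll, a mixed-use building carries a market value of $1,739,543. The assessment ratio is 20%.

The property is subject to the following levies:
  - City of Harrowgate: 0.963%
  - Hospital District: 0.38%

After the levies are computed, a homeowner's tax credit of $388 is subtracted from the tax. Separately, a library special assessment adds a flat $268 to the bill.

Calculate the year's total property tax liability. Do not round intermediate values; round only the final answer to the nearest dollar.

$4,552

Assessed value = $1,739,543 × 0.2 = $347,908.6
City of Harrowgate: $347,908.6 × 0.00963 = $3,350.359818
Hospital District: $347,908.6 × 0.0038 = $1,322.05268
Levies subtotal = $4,672.412498
After credit = $4,672.412498 − $388 = $4,284.412498
Total = $4,284.412498 + $268 = $4,552.412498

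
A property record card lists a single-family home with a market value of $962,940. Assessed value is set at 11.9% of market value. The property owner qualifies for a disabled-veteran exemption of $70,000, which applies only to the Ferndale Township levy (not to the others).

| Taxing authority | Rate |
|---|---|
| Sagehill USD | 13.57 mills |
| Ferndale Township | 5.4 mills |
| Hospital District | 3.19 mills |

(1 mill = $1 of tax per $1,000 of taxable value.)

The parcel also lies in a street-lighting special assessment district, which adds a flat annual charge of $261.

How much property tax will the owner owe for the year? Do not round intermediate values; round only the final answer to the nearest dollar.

Assessed value = $962,940 × 0.119 = $114,589.86
Sagehill USD: $114,589.86 × 0.01357 = $1,554.9844002
Ferndale Township: ($114,589.86 − $70,000) × 0.0054 = $44,589.86 × 0.0054 = $240.785244
Hospital District: $114,589.86 × 0.00319 = $365.5416534
Levies subtotal = $2,161.3112976
Total = $2,161.3112976 + $261 = $2,422.3112976

$2,422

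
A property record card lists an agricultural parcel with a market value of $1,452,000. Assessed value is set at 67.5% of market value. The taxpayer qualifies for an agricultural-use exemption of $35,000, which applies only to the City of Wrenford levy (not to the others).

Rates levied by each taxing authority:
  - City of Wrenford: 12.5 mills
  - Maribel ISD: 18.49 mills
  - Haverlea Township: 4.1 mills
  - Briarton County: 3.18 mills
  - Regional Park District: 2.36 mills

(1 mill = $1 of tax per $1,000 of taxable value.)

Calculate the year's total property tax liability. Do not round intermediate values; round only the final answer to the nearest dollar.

Assessed value = $1,452,000 × 0.675 = $980,100
City of Wrenford: ($980,100 − $35,000) × 0.0125 = $945,100 × 0.0125 = $11,813.75
Maribel ISD: $980,100 × 0.01849 = $18,122.049
Haverlea Township: $980,100 × 0.0041 = $4,018.41
Briarton County: $980,100 × 0.00318 = $3,116.718
Regional Park District: $980,100 × 0.00236 = $2,313.036
Total = $39,383.963

$39,384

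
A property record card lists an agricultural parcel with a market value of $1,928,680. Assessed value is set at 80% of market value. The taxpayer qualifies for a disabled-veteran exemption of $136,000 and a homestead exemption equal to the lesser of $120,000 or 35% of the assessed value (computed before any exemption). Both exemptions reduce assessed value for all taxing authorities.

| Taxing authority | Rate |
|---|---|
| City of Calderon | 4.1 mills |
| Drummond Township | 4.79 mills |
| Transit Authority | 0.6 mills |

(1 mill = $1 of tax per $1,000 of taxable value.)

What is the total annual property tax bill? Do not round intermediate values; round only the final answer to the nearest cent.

Assessed value = $1,928,680 × 0.8 = $1,542,944
Homestead exemption = min($120,000, 35% × $1,542,944) = min($120,000, $540,030.4) = $120,000 (dollar cap binds)
Taxable value = $1,542,944 − $136,000 − $120,000 = $1,286,944
City of Calderon: $1,286,944 × 0.0041 = $5,276.4704
Drummond Township: $1,286,944 × 0.00479 = $6,164.46176
Transit Authority: $1,286,944 × 0.0006 = $772.1664
Total = $12,213.09856

$12,213.10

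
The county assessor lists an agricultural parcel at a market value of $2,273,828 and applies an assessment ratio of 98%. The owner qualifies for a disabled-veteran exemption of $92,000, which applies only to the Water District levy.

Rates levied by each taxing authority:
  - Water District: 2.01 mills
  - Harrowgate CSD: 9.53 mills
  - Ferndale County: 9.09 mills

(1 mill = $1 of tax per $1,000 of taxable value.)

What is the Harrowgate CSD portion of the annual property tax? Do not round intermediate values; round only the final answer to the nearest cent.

Assessed value = $2,273,828 × 0.98 = $2,228,351.44
Harrowgate CSD taxable value = $2,228,351.44 (exemption does not apply)
Harrowgate CSD levy = $2,228,351.44 × 0.00953 = $21,236.1892232

$21,236.19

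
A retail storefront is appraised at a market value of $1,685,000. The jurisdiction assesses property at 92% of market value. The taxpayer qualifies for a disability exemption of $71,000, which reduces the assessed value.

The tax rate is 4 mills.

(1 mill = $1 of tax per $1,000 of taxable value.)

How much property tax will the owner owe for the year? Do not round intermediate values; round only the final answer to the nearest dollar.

$5,917

Assessed value = $1,685,000 × 0.92 = $1,550,200
Taxable value = $1,550,200 − $71,000 = $1,479,200
Tax = $1,479,200 × 0.004 = $5,916.8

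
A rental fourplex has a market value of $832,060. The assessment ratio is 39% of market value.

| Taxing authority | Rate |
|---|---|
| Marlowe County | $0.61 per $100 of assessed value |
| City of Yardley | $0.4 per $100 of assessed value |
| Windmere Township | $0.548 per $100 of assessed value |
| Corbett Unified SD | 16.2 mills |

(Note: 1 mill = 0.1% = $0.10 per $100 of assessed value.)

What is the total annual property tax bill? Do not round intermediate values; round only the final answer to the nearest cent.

$10,312.72

Assessed value = $832,060 × 0.39 = $324,503.4
Marlowe County: $324,503.4 × 0.0061 = $1,979.47074
City of Yardley: $324,503.4 × 0.004 = $1,298.0136
Windmere Township: $324,503.4 × 0.00548 = $1,778.278632
Corbett Unified SD: $324,503.4 × 0.0162 = $5,256.95508
Total = $10,312.718052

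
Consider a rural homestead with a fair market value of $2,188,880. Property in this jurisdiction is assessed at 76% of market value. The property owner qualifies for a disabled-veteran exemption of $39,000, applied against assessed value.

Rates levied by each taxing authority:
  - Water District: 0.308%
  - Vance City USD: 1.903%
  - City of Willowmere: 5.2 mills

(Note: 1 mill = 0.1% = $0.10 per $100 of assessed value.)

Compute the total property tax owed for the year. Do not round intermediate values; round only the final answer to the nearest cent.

Assessed value = $2,188,880 × 0.76 = $1,663,548.8
Taxable value = $1,663,548.8 − $39,000 = $1,624,548.8
Water District: $1,624,548.8 × 0.00308 = $5,003.610304
Vance City USD: $1,624,548.8 × 0.01903 = $30,915.163664
City of Willowmere: $1,624,548.8 × 0.0052 = $8,447.65376
Total = $44,366.427728

$44,366.43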